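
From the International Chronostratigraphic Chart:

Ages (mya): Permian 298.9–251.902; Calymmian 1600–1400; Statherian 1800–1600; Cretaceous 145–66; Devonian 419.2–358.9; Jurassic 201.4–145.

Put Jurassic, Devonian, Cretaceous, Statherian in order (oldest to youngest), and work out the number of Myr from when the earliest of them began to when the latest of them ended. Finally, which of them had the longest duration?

Start ages (Ma): Statherian 1800, Devonian 419.2, Jurassic 201.4, Cretaceous 145.
Ordered oldest to youngest: Statherian, Devonian, Jurassic, Cretaceous.
Span = 1800 − 66 = 1734 Myr.
Durations: Devonian 60.3, Jurassic 56.4, Cretaceous 79, Statherian 200 → longest is Statherian (200 Myr).

Statherian → Devonian → Jurassic → Cretaceous; total span 1734 Myr; longest is Statherian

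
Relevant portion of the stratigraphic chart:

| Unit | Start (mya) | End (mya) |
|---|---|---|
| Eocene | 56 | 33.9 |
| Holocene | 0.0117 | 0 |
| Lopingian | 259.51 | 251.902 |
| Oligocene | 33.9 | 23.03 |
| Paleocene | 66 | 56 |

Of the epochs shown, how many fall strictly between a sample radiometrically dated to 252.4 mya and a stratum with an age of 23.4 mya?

The older date is 252.4 Ma and the younger is 23.4 Ma.
Epochs with start < 252.4 and end > 23.4 Ma: Paleocene (66–56), Eocene (56–33.9).
That is 2 complete epochs.

2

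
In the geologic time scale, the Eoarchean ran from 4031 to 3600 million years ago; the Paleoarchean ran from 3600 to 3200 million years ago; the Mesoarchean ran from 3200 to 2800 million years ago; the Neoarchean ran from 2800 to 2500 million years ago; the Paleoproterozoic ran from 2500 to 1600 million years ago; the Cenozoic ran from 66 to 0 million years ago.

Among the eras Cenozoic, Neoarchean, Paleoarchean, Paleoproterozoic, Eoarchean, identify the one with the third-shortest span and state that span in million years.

Paleoarchean, 400 million years

Start − end for each: Cenozoic 66 − 0 = 66; Neoarchean 2800 − 2500 = 300; Paleoarchean 3600 − 3200 = 400; Paleoproterozoic 2500 − 1600 = 900; Eoarchean 4031 − 3600 = 431.
Ranking these from shortest: Cenozoic < Neoarchean < Paleoarchean < Eoarchean < Paleoproterozoic.
Position 3 in that ranking is Paleoarchean, which lasted 400 Myr.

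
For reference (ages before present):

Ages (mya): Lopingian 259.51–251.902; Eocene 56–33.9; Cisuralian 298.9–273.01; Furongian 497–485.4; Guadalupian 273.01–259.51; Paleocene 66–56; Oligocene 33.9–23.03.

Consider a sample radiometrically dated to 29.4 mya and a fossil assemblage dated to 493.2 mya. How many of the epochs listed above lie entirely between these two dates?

The older date is 493.2 Ma and the younger is 29.4 Ma.
Epochs with start < 493.2 and end > 29.4 Ma: Cisuralian (298.9–273.01), Guadalupian (273.01–259.51), Lopingian (259.51–251.902), Paleocene (66–56), Eocene (56–33.9).
That is 5 complete epochs.

5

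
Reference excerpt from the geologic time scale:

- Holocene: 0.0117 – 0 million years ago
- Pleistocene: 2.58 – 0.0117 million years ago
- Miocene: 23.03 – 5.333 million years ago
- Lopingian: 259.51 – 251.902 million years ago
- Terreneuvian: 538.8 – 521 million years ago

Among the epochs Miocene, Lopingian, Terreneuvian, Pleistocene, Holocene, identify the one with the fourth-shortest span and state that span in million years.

Start − end for each: Miocene 23.03 − 5.333 = 17.697; Lopingian 259.51 − 251.902 = 7.608; Terreneuvian 538.8 − 521 = 17.8; Pleistocene 2.58 − 0.0117 = 2.5683; Holocene 0.0117 − 0 = 0.0117.
Ranking these from shortest: Holocene < Pleistocene < Lopingian < Miocene < Terreneuvian.
Position 4 in that ranking is Miocene, which lasted 17.697 Myr.

Miocene, 17.697 million years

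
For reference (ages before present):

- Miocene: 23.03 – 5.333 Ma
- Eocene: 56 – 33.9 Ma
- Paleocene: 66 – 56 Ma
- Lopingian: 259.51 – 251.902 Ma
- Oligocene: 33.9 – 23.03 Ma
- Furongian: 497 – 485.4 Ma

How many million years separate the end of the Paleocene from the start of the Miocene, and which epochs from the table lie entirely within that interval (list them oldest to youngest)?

32.97 million years; Eocene, Oligocene

The Paleocene closes at 56 Ma and the Miocene opens at 23.03 Ma, so the interval is 56 − 23.03 = 32.97 Myr.
An epoch fits inside if it starts at or after 56 Ma and ends at or before 23.03 Ma; oldest first that gives Eocene, Oligocene.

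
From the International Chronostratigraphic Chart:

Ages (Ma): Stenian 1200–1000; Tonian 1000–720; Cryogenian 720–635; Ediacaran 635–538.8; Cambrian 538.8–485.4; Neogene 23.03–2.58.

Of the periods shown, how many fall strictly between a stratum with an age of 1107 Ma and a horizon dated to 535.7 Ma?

3

The older date is 1107 Ma and the younger is 535.7 Ma.
Periods with start < 1107 and end > 535.7 Ma: Tonian (1000–720), Cryogenian (720–635), Ediacaran (635–538.8).
That is 3 complete periods.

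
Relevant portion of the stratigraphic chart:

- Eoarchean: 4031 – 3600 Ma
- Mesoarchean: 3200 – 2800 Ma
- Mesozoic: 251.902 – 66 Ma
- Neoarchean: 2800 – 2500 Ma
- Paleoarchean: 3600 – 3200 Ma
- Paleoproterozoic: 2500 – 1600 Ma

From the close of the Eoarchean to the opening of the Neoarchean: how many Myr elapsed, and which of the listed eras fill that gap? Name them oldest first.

End of Eoarchean = 3600 Ma; start of Neoarchean = 2800 Ma.
Gap = 3600 − 2800 = 800 Myr.
Eras wholly inside 3600–2800 Ma: Paleoarchean (3600–3200), Mesoarchean (3200–2800).

800 million years; Paleoarchean, Mesoarchean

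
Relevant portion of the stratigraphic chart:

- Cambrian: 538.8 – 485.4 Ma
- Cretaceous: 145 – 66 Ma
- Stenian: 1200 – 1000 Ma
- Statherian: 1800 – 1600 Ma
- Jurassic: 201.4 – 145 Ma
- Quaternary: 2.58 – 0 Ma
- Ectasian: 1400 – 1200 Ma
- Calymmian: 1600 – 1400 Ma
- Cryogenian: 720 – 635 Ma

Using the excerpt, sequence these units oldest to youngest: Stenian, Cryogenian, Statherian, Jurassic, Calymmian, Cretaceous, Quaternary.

Statherian, then Calymmian, then Stenian, then Cryogenian, then Jurassic, then Cretaceous, then Quaternary

The oldest of these is Statherian (starts 1800 Ma) and the youngest is Quaternary (ends 0 Ma).
In between, by decreasing start age: Calymmian (1600), Stenian (1200), Cryogenian (720), Jurassic (201.4), Cretaceous (145).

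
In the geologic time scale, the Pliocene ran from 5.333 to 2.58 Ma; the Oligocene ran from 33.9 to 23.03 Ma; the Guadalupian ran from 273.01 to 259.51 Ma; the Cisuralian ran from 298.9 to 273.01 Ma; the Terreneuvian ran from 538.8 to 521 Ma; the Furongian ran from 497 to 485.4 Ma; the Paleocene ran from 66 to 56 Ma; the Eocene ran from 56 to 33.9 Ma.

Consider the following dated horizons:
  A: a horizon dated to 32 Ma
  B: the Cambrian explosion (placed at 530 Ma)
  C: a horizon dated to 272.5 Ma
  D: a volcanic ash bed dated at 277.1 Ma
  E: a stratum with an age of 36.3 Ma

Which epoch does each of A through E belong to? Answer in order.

A: 32 Ma lies in 33.9–23.03 Ma, so Oligocene.
B: 530 Ma lies in 538.8–521 Ma, so Terreneuvian.
C: 272.5 Ma lies in 273.01–259.51 Ma, so Guadalupian.
D: 277.1 Ma lies in 298.9–273.01 Ma, so Cisuralian.
E: 36.3 Ma lies in 56–33.9 Ma, so Eocene.

A — Oligocene; B — Terreneuvian; C — Guadalupian; D — Cisuralian; E — Eocene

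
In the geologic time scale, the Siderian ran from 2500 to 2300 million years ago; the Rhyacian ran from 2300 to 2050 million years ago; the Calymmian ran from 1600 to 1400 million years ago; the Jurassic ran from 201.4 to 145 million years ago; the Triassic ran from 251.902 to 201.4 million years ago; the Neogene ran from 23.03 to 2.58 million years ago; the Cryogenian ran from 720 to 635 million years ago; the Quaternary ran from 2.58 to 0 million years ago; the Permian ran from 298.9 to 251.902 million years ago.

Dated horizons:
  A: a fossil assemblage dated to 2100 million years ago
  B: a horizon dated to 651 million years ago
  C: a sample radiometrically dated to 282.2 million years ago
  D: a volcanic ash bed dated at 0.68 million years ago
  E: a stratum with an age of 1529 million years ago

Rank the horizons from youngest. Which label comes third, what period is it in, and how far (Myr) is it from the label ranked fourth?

B, in the Cryogenian; 878 million years to E

Smaller Ma means younger, so youngest first: D 0.68 < C 282.2 < B 651 < E 1529 < A 2100.
Counting 3 along gives B (651 Ma); the excerpt puts that inside the Cryogenian, 720–635 Ma.
Next in line is E (1529 Ma), and 1529 − 651 = 878 Myr.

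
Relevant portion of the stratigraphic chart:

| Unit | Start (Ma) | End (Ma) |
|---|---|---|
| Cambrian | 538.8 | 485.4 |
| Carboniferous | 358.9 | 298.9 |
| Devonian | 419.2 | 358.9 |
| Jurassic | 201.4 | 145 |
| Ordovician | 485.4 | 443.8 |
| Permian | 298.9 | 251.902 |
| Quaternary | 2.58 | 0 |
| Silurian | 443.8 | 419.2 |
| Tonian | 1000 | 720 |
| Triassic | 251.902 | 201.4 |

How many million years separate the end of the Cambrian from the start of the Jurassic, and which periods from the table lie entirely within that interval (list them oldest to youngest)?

End of Cambrian = 485.4 Ma; start of Jurassic = 201.4 Ma.
Gap = 485.4 − 201.4 = 284 Myr.
Periods wholly inside 485.4–201.4 Ma: Ordovician (485.4–443.8), Silurian (443.8–419.2), Devonian (419.2–358.9), Carboniferous (358.9–298.9), Permian (298.9–251.902), Triassic (251.902–201.4).

284 million years; Ordovician, Silurian, Devonian, Carboniferous, Permian, Triassic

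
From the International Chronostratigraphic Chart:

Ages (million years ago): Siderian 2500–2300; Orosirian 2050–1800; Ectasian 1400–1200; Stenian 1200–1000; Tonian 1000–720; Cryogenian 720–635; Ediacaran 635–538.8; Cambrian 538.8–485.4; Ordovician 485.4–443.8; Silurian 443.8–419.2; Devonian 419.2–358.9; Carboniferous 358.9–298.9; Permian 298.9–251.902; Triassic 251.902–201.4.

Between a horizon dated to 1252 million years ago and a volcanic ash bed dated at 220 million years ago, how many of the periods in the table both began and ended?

10

1252 Ma sits inside the Ectasian (1400–1200) and 220 Ma inside the Triassic (251.902–201.4); neither of those is wholly between the two dates.
The listed periods lying completely between them are Stenian, Tonian, Cryogenian, Ediacaran, Cambrian, Ordovician, Silurian, Devonian, Carboniferous, Permian — 10 in all.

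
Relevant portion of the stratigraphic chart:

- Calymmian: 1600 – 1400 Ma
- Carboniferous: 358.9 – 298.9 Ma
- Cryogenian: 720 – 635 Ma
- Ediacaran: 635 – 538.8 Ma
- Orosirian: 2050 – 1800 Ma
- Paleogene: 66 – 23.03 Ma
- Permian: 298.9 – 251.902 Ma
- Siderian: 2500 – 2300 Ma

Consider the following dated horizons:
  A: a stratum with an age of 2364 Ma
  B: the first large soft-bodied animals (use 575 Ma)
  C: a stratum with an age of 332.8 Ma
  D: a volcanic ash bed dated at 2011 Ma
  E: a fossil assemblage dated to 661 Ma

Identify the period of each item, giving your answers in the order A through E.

A: 2364 Ma lies in 2500–2300 Ma, so Siderian.
B: 575 Ma lies in 635–538.8 Ma, so Ediacaran.
C: 332.8 Ma lies in 358.9–298.9 Ma, so Carboniferous.
D: 2011 Ma lies in 2050–1800 Ma, so Orosirian.
E: 661 Ma lies in 720–635 Ma, so Cryogenian.

A — Siderian; B — Ediacaran; C — Carboniferous; D — Orosirian; E — Cryogenian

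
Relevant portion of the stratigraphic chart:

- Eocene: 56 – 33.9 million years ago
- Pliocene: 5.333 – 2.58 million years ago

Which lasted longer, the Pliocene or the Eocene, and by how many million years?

Eocene, by 19.347 million years

Pliocene: 5.333 − 2.58 = 2.753 Myr.
Eocene: 56 − 33.9 = 22.1 Myr.
Difference: 22.1 − 2.753 = 19.347 Myr, so the Eocene was longer.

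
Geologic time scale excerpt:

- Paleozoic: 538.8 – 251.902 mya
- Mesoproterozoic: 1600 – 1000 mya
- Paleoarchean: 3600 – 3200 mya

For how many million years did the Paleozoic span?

286.898 million years

538.8 − 251.902 = 286.898 million years.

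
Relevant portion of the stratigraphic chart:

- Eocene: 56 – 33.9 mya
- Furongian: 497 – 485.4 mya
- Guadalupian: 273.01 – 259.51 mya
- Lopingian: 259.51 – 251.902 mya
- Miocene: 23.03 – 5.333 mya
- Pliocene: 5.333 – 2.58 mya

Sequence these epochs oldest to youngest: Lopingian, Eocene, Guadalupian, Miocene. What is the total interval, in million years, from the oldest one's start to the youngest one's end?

Guadalupian, Lopingian, Eocene, Miocene; total span 267.677 Myr

From the excerpt: Lopingian 259.51–251.902; Eocene 56–33.9; Guadalupian 273.01–259.51; Miocene 23.03–5.333 (Ma).
Larger Ma is earlier, so the oldest is Guadalupian and the youngest is Miocene; oldest to youngest: Guadalupian, Lopingian, Eocene, Miocene.
Oldest start 273.01 minus youngest end 5.333 gives 267.677 Myr overall.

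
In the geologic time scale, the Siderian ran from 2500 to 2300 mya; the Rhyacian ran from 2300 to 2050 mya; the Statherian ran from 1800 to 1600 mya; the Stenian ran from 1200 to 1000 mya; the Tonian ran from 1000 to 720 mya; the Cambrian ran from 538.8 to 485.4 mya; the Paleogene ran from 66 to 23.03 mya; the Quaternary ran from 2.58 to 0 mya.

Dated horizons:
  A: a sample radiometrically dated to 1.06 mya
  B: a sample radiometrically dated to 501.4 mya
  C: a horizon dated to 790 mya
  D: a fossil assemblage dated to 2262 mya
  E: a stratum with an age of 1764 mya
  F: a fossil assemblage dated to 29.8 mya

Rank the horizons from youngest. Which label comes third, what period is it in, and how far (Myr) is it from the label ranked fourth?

B, in the Cambrian; 288.6 million years to C

Sorted youngest-first by Ma: A (1.06), F (29.8), B (501.4), C (790), E (1764), D (2262).
The third youngest is B at 501.4 Ma, which lies in 538.8–485.4 Ma: the Cambrian.
The fourth youngest is C at 790 Ma; separation = |501.4 − 790| = 288.6 Myr.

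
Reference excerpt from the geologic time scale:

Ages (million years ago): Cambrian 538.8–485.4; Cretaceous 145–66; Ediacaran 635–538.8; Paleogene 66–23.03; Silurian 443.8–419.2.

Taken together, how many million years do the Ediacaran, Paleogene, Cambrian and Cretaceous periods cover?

Duration is start − end for each: (635 − 538.8) + (66 − 23.03) + (538.8 − 485.4) + (145 − 66).
That is 96.2 + 42.97 + 53.4 + 79, which totals 271.57 million years.

271.57 million years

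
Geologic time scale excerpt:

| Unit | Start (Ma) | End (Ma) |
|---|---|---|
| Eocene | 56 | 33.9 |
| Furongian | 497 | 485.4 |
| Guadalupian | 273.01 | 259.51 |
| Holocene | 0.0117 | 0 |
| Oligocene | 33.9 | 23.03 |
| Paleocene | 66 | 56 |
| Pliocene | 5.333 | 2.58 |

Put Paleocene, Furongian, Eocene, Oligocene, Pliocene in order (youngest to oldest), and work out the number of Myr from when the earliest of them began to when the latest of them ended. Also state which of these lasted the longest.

Pliocene, Oligocene, Eocene, Paleocene, Furongian; total span 494.42 Myr; longest is Eocene

From the excerpt: Paleocene 66–56; Furongian 497–485.4; Eocene 56–33.9; Oligocene 33.9–23.03; Pliocene 5.333–2.58 (Ma).
Larger Ma is earlier, so the oldest is Furongian and the youngest is Pliocene; youngest to oldest: Pliocene, Oligocene, Eocene, Paleocene, Furongian.
Oldest start 497 minus youngest end 2.58 gives 494.42 Myr overall.
Individual lengths (start − end): Oligocene 10.87; Pliocene 2.753; Paleocene 10; Furongian 11.6; Eocene 22.1. The largest is Eocene at 22.1 Myr.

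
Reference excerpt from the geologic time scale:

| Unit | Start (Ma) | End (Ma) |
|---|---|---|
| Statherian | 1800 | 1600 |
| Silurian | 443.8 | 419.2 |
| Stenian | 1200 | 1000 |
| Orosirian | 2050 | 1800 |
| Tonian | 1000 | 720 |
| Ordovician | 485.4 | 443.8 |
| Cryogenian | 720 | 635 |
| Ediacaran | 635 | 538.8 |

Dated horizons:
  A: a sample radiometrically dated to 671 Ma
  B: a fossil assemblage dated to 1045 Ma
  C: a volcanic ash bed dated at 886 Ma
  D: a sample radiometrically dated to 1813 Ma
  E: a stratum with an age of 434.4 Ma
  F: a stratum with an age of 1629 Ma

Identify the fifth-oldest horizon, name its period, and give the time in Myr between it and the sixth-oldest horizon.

A, in the Cryogenian; 236.6 million years to E

Larger Ma means older, so oldest first: D 1813 > F 1629 > B 1045 > C 886 > A 671 > E 434.4.
Counting 5 along gives A (671 Ma); the excerpt puts that inside the Cryogenian, 720–635 Ma.
Next in line is E (434.4 Ma), and 671 − 434.4 = 236.6 Myr.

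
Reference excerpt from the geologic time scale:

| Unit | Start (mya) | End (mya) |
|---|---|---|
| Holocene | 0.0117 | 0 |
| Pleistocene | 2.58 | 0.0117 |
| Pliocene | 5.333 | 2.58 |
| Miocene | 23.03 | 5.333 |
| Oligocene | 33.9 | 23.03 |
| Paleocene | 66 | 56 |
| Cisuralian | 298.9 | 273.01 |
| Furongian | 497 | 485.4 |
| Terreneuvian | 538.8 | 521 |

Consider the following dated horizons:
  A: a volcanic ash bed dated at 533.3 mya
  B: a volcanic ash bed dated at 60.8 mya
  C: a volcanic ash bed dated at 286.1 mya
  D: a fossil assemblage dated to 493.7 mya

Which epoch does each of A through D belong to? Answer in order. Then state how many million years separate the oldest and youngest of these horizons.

A — Terreneuvian; B — Paleocene; C — Cisuralian; D — Furongian; span 472.5 million years

A: 533.3 Ma lies in 538.8–521 Ma, so Terreneuvian.
B: 60.8 Ma lies in 66–56 Ma, so Paleocene.
C: 286.1 Ma lies in 298.9–273.01 Ma, so Cisuralian.
D: 493.7 Ma lies in 497–485.4 Ma, so Furongian.
Oldest = 533.3 Ma, youngest = 60.8 Ma → span 472.5 Myr.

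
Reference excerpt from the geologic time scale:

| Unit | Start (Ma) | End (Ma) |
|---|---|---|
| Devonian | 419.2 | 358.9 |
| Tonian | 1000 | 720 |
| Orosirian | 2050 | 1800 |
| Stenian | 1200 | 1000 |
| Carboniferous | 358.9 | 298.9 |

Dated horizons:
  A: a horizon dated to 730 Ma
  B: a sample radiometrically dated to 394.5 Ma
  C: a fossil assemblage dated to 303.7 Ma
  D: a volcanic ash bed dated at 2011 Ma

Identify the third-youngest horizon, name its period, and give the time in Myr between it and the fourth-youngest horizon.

A, in the Tonian; 1281 million years to D

Smaller Ma means younger, so youngest first: C 303.7 < B 394.5 < A 730 < D 2011.
Counting 3 along gives A (730 Ma); the excerpt puts that inside the Tonian, 1000–720 Ma.
Next in line is D (2011 Ma), and 2011 − 730 = 1281 Myr.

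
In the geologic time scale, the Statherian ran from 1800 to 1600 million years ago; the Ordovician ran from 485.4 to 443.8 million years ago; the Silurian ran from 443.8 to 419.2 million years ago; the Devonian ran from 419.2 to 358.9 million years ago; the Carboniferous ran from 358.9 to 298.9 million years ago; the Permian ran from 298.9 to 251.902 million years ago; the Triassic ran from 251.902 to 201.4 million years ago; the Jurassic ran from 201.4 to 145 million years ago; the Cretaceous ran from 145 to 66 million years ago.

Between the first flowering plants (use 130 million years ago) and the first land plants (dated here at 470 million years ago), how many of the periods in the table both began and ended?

6

470 Ma sits inside the Ordovician (485.4–443.8) and 130 Ma inside the Cretaceous (145–66); neither of those is wholly between the two dates.
The listed periods lying completely between them are Silurian, Devonian, Carboniferous, Permian, Triassic, Jurassic — 6 in all.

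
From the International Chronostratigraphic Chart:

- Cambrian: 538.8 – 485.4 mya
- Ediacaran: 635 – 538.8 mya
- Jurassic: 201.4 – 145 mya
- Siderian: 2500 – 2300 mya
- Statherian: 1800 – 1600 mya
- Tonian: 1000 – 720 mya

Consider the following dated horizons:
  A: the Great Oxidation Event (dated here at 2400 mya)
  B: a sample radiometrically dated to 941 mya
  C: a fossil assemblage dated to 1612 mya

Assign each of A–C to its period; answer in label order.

Match each age against the start–end ranges in the excerpt: A = 2400 Ma → Siderian (2500–2300); B = 941 Ma → Tonian (1000–720); C = 1612 Ma → Statherian (1800–1600).

A — Siderian; B — Tonian; C — Statherian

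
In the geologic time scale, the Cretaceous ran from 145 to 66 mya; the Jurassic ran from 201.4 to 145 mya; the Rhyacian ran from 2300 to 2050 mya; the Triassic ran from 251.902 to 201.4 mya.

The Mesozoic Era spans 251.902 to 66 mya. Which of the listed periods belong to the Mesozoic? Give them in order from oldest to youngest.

Periods with both bounds inside 251.902–66 Ma: Triassic (251.902–201.4), Jurassic (201.4–145), Cretaceous (145–66).

Triassic, Jurassic, Cretaceous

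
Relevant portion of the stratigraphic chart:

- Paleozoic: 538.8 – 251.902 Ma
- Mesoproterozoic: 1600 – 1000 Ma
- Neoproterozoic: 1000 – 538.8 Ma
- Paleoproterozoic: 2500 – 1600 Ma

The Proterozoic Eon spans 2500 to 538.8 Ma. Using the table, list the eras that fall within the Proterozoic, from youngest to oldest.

Neoproterozoic, Mesoproterozoic, Paleoproterozoic

Eras with both bounds inside 2500–538.8 Ma: Neoproterozoic (1000–538.8), Mesoproterozoic (1600–1000), Paleoproterozoic (2500–1600).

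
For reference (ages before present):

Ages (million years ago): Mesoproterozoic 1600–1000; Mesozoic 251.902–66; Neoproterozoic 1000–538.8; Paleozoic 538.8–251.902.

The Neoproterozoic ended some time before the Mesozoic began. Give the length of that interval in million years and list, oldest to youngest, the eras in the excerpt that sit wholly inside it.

286.898 million years; Paleozoic

The Neoproterozoic closes at 538.8 Ma and the Mesozoic opens at 251.902 Ma, so the interval is 538.8 − 251.902 = 286.898 Myr.
An era fits inside if it starts at or after 538.8 Ma and ends at or before 251.902 Ma; oldest first that gives Paleozoic.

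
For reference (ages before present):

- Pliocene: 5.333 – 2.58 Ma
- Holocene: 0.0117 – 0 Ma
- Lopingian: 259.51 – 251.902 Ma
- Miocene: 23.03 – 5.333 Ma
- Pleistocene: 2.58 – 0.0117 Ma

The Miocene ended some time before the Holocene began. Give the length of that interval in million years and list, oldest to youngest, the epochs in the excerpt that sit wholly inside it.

The Miocene closes at 5.333 Ma and the Holocene opens at 0.0117 Ma, so the interval is 5.333 − 0.0117 = 5.3213 Myr.
An epoch fits inside if it starts at or after 5.333 Ma and ends at or before 0.0117 Ma; oldest first that gives Pliocene, Pleistocene.

5.3213 million years; Pliocene, Pleistocene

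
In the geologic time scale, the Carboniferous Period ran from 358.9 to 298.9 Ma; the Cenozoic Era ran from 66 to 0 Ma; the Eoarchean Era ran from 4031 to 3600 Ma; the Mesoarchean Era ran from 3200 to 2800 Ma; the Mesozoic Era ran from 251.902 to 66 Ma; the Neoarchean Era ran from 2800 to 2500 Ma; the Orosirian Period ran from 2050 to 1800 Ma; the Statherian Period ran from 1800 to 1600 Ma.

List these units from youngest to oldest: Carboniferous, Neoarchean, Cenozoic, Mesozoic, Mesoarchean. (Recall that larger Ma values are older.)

Cenozoic, then Mesozoic, then Carboniferous, then Neoarchean, then Mesoarchean

Sorting by start age (ascending Ma, since larger Ma = older): Cenozoic start 66, Mesozoic start 251.902, Carboniferous start 358.9, Neoarchean start 2800, Mesoarchean start 3200.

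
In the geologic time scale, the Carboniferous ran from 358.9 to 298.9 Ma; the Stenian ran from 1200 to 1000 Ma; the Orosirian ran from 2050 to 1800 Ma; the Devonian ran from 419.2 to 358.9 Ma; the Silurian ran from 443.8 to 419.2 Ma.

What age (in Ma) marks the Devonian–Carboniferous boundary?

358.9 Ma

The Devonian ends and the Carboniferous begins at 358.9 Ma.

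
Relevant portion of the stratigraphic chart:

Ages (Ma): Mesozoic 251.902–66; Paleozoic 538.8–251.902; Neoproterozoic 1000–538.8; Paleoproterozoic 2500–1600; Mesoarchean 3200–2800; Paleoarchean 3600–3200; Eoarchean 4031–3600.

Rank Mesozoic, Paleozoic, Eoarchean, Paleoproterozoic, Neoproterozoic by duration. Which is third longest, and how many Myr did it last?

Start − end for each: Mesozoic 251.902 − 66 = 185.902; Paleozoic 538.8 − 251.902 = 286.898; Eoarchean 4031 − 3600 = 431; Paleoproterozoic 2500 − 1600 = 900; Neoproterozoic 1000 − 538.8 = 461.2.
Ranking these from longest: Paleoproterozoic > Neoproterozoic > Eoarchean > Paleozoic > Mesozoic.
Position 3 in that ranking is Eoarchean, which lasted 431 Myr.

Eoarchean, 431 million years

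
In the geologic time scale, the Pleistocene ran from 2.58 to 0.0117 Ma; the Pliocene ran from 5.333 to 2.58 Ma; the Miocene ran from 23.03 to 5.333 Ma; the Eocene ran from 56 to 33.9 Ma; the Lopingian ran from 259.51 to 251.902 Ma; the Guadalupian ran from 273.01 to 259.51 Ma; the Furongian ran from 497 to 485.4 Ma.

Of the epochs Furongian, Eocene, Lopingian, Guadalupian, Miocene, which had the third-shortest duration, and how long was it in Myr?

Start − end for each: Furongian 497 − 485.4 = 11.6; Eocene 56 − 33.9 = 22.1; Lopingian 259.51 − 251.902 = 7.608; Guadalupian 273.01 − 259.51 = 13.5; Miocene 23.03 − 5.333 = 17.697.
Ranking these from shortest: Lopingian < Furongian < Guadalupian < Miocene < Eocene.
Position 3 in that ranking is Guadalupian, which lasted 13.5 Myr.

Guadalupian, 13.5 million years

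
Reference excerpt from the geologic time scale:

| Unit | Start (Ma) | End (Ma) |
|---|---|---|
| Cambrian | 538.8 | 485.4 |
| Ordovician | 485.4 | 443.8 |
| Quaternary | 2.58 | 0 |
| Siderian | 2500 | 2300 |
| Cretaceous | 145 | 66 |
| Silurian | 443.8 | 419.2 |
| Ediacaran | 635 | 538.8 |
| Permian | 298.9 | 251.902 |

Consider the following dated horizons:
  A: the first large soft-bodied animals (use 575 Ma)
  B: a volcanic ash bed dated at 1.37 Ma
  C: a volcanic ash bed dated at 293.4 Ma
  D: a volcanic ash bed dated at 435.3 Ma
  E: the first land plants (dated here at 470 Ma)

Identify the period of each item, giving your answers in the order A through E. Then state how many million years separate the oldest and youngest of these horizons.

A — Ediacaran; B — Quaternary; C — Permian; D — Silurian; E — Ordovician; span 573.63 million years

A: 575 Ma lies in 635–538.8 Ma, so Ediacaran.
B: 1.37 Ma lies in 2.58–0 Ma, so Quaternary.
C: 293.4 Ma lies in 298.9–251.902 Ma, so Permian.
D: 435.3 Ma lies in 443.8–419.2 Ma, so Silurian.
E: 470 Ma lies in 485.4–443.8 Ma, so Ordovician.
Oldest = 575 Ma, youngest = 1.37 Ma → span 573.63 Myr.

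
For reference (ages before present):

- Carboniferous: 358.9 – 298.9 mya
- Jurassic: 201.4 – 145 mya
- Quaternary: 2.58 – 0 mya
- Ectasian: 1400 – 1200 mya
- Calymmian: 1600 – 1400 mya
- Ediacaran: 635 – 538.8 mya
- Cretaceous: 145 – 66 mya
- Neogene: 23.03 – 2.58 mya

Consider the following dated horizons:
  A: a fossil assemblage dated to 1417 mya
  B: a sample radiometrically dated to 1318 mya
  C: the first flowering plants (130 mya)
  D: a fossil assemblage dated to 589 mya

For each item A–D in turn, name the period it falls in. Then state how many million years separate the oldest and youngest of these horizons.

A — Calymmian; B — Ectasian; C — Cretaceous; D — Ediacaran; span 1287 million years

A: 1417 Ma lies in 1600–1400 Ma, so Calymmian.
B: 1318 Ma lies in 1400–1200 Ma, so Ectasian.
C: 130 Ma lies in 145–66 Ma, so Cretaceous.
D: 589 Ma lies in 635–538.8 Ma, so Ediacaran.
Oldest = 1417 Ma, youngest = 130 Ma → span 1287 Myr.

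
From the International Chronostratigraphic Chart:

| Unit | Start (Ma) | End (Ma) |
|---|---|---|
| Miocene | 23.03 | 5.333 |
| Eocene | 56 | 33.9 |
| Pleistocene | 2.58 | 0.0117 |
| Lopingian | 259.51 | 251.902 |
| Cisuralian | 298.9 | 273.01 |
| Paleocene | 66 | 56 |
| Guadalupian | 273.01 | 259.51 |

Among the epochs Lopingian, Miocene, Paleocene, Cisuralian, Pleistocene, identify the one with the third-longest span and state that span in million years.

Paleocene, 10 million years

Start − end for each: Lopingian 259.51 − 251.902 = 7.608; Miocene 23.03 − 5.333 = 17.697; Paleocene 66 − 56 = 10; Cisuralian 298.9 − 273.01 = 25.89; Pleistocene 2.58 − 0.0117 = 2.5683.
Ranking these from longest: Cisuralian > Miocene > Paleocene > Lopingian > Pleistocene.
Position 3 in that ranking is Paleocene, which lasted 10 Myr.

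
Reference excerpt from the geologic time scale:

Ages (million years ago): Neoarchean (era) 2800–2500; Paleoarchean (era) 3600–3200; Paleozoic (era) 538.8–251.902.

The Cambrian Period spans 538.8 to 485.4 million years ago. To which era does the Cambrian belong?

The Cambrian (538.8–485.4 Ma) lies entirely within 538.8–251.902 Ma, the Paleozoic Era.

Paleozoic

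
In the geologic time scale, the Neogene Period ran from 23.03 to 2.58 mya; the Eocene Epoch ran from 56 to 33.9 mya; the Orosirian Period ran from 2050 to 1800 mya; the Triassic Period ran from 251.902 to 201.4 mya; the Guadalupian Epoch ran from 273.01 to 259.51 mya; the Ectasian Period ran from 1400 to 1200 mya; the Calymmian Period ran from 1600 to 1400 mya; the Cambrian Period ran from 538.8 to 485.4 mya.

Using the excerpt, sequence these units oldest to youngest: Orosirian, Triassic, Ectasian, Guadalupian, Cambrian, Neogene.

The oldest of these is Orosirian (starts 2050 Ma) and the youngest is Neogene (ends 2.58 Ma).
In between, by decreasing start age: Ectasian (1400), Cambrian (538.8), Guadalupian (273.01), Triassic (251.902).

Orosirian, then Ectasian, then Cambrian, then Guadalupian, then Triassic, then Neogene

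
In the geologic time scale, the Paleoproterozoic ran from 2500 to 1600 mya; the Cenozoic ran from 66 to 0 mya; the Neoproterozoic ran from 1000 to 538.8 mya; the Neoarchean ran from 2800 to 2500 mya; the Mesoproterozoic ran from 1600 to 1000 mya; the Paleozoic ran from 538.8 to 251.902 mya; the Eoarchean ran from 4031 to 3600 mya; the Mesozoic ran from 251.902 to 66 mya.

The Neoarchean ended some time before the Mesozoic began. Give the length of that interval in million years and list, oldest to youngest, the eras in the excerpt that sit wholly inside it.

End of Neoarchean = 2500 Ma; start of Mesozoic = 251.902 Ma.
Gap = 2500 − 251.902 = 2248.098 Myr.
Eras wholly inside 2500–251.902 Ma: Paleoproterozoic (2500–1600), Mesoproterozoic (1600–1000), Neoproterozoic (1000–538.8), Paleozoic (538.8–251.902).

2248.098 million years; Paleoproterozoic, Mesoproterozoic, Neoproterozoic, Paleozoic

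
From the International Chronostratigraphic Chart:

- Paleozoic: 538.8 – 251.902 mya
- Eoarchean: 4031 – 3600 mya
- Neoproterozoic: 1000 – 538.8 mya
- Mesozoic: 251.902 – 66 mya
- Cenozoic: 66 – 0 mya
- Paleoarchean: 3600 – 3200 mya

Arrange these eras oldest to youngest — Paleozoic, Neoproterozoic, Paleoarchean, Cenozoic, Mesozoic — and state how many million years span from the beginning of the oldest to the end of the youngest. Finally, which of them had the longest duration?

Paleoarchean → Neoproterozoic → Paleozoic → Mesozoic → Cenozoic; total span 3600 Myr; longest is Neoproterozoic

From the excerpt: Paleozoic 538.8–251.902; Neoproterozoic 1000–538.8; Paleoarchean 3600–3200; Cenozoic 66–0; Mesozoic 251.902–66 (Ma).
Larger Ma is earlier, so the oldest is Paleoarchean and the youngest is Cenozoic; oldest to youngest: Paleoarchean, Neoproterozoic, Paleozoic, Mesozoic, Cenozoic.
Oldest start 3600 minus youngest end 0 gives 3600 Myr overall.
Individual lengths (start − end): Paleozoic 286.898; Neoproterozoic 461.2; Mesozoic 185.902; Cenozoic 66; Paleoarchean 400. The largest is Neoproterozoic at 461.2 Myr.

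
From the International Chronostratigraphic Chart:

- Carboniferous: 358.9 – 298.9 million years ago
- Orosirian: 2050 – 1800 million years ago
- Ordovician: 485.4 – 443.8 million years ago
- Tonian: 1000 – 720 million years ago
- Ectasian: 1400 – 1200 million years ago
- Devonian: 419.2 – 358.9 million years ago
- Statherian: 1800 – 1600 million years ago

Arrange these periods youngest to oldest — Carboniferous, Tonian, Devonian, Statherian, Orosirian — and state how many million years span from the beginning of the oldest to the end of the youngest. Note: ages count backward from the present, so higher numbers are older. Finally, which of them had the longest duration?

From the excerpt: Carboniferous 358.9–298.9; Tonian 1000–720; Devonian 419.2–358.9; Statherian 1800–1600; Orosirian 2050–1800 (Ma).
Larger Ma is earlier, so the oldest is Orosirian and the youngest is Carboniferous; youngest to oldest: Carboniferous, Devonian, Tonian, Statherian, Orosirian.
Oldest start 2050 minus youngest end 298.9 gives 1751.1 Myr overall.
Individual lengths (start − end): Carboniferous 60; Devonian 60.3; Tonian 280; Orosirian 250; Statherian 200. The largest is Tonian at 280 Myr.

Carboniferous → Devonian → Tonian → Statherian → Orosirian; total span 1751.1 Myr; longest is Tonian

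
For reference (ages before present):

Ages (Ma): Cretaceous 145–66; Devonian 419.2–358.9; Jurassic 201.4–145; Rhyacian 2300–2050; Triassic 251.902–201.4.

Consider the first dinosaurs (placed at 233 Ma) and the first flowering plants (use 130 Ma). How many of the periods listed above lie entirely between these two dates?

233 Ma sits inside the Triassic (251.902–201.4) and 130 Ma inside the Cretaceous (145–66); neither of those is wholly between the two dates.
The listed periods lying completely between them are Jurassic — 1 in all.

1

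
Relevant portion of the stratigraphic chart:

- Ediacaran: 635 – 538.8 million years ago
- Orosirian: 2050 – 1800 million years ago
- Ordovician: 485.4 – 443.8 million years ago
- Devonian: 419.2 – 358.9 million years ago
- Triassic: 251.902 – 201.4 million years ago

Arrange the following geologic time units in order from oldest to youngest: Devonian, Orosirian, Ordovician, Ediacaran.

Orosirian, then Ediacaran, then Ordovician, then Devonian

Read off each span (Ma): Devonian 419.2–358.9; Orosirian 2050–1800; Ordovician 485.4–443.8; Ediacaran 635–538.8.
Larger Ma is older, so oldest→youngest is Orosirian, Ediacaran, Ordovician, Devonian.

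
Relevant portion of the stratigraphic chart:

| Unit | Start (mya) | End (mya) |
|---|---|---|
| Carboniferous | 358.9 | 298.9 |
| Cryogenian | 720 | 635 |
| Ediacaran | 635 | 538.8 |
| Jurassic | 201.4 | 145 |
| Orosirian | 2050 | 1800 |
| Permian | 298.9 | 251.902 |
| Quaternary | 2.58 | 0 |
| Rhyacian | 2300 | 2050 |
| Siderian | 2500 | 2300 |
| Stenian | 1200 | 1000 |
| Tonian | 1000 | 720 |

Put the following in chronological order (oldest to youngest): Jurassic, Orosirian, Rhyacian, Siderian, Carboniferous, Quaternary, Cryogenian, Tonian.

Siderian → Rhyacian → Orosirian → Tonian → Cryogenian → Carboniferous → Jurassic → Quaternary

Sorting by start age (descending Ma, since larger Ma = older): Siderian start 2500, Rhyacian start 2300, Orosirian start 2050, Tonian start 1000, Cryogenian start 720, Carboniferous start 358.9, Jurassic start 201.4, Quaternary start 2.58.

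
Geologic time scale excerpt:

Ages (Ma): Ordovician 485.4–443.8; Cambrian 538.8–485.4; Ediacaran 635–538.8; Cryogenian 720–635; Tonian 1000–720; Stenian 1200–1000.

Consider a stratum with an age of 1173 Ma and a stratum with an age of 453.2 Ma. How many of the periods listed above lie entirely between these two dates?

The older date is 1173 Ma and the younger is 453.2 Ma.
Periods with start < 1173 and end > 453.2 Ma: Tonian (1000–720), Cryogenian (720–635), Ediacaran (635–538.8), Cambrian (538.8–485.4).
That is 4 complete periods.

4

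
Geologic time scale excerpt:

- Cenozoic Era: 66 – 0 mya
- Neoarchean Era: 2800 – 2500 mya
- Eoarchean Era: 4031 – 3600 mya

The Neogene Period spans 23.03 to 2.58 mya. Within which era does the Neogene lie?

The Neogene (23.03–2.58 Ma) lies entirely within 66–0 Ma, the Cenozoic Era.

Cenozoic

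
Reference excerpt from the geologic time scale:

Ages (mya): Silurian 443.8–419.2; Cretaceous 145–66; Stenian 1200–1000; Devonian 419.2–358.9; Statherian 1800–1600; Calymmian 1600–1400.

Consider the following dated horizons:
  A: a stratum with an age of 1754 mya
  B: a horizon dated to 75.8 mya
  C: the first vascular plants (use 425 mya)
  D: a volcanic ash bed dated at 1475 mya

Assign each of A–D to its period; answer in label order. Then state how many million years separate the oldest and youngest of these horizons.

A — Statherian; B — Cretaceous; C — Silurian; D — Calymmian; span 1678.2 million years

Match each age against the start–end ranges in the excerpt: A = 1754 Ma → Statherian (1800–1600); B = 75.8 Ma → Cretaceous (145–66); C = 425 Ma → Silurian (443.8–419.2); D = 1475 Ma → Calymmian (1600–1400).
The largest age is 1754 Ma and the smallest is 75.8 Ma; their difference is 1678.2 Myr.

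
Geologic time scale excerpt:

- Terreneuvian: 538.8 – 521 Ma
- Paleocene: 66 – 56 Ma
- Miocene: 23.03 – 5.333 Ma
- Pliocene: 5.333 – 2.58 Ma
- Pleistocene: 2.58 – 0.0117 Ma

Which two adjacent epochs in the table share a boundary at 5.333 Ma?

Miocene and Pliocene

The Miocene ends at 5.333 Ma and the Pliocene begins at 5.333 Ma, so they share that boundary.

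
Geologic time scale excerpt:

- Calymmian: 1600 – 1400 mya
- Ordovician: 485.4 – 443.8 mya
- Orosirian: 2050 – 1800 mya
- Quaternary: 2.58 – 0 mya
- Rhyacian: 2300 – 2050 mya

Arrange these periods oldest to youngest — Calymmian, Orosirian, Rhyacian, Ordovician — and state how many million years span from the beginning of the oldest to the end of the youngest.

From the excerpt: Calymmian 1600–1400; Orosirian 2050–1800; Rhyacian 2300–2050; Ordovician 485.4–443.8 (Ma).
Larger Ma is earlier, so the oldest is Rhyacian and the youngest is Ordovician; oldest to youngest: Rhyacian, Orosirian, Calymmian, Ordovician.
Oldest start 2300 minus youngest end 443.8 gives 1856.2 Myr overall.

Rhyacian → Orosirian → Calymmian → Ordovician; total span 1856.2 Myr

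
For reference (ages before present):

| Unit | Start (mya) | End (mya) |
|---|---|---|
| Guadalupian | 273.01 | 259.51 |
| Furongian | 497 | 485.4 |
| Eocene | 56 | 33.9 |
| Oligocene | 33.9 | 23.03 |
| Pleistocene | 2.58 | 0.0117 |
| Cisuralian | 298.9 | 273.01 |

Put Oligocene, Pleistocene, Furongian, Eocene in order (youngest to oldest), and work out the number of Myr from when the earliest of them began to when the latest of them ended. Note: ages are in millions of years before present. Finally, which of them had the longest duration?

Pleistocene → Oligocene → Eocene → Furongian; total span 496.9883 Myr; longest is Eocene

Start ages (Ma): Furongian 497, Eocene 56, Oligocene 33.9, Pleistocene 2.58.
Ordered youngest to oldest: Pleistocene, Oligocene, Eocene, Furongian.
Span = 497 − 0.0117 = 496.9883 Myr.
Durations: Oligocene 10.87, Furongian 11.6, Pleistocene 2.5683, Eocene 22.1 → longest is Eocene (22.1 Myr).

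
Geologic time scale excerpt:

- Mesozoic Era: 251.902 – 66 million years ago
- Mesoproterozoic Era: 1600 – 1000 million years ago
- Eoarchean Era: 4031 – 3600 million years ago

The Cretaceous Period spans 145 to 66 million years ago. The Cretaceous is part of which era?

The Cretaceous (145–66 Ma) lies entirely within 251.902–66 Ma, the Mesozoic Era.

Mesozoic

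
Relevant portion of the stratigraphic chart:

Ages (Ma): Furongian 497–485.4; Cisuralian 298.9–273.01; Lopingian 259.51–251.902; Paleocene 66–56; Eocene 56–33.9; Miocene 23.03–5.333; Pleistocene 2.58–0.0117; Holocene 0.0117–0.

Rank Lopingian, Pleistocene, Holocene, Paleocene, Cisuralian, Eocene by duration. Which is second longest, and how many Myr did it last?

Eocene, 22.1 million years

Durations: Lopingian 7.608; Pleistocene 2.5683; Holocene 0.0117; Paleocene 10; Cisuralian 25.89; Eocene 22.1 Myr.
Sorted longest-first: Cisuralian (25.89), Eocene (22.1), Paleocene (10), Lopingian (7.608), Pleistocene (2.5683), Holocene (0.0117).
The second longest is Eocene at 22.1 Myr.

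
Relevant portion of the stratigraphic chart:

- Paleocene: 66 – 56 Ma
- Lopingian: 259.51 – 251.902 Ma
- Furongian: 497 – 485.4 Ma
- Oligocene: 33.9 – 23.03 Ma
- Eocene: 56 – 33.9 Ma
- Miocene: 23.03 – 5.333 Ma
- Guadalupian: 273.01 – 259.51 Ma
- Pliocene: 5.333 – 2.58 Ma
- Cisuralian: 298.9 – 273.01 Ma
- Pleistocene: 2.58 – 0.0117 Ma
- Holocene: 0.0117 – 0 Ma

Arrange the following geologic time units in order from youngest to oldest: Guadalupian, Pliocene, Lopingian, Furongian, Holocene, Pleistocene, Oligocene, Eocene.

Sorting by start age (ascending Ma, since larger Ma = older): Holocene start 0.0117, Pleistocene start 2.58, Pliocene start 5.333, Oligocene start 33.9, Eocene start 56, Lopingian start 259.51, Guadalupian start 273.01, Furongian start 497.

Holocene → Pleistocene → Pliocene → Oligocene → Eocene → Lopingian → Guadalupian → Furongian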